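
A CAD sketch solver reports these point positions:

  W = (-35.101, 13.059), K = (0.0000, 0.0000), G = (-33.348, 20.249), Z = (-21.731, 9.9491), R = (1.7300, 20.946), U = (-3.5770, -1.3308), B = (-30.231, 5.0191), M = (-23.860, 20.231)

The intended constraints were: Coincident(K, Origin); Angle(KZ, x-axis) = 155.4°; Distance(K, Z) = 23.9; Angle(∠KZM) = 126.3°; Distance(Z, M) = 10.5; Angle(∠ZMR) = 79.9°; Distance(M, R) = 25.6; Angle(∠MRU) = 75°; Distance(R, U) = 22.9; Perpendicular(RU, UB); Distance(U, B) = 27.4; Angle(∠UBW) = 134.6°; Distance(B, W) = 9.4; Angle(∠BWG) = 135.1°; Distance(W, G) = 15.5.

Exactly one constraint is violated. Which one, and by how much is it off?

Distance(W, G) = 15.5 — off by 8.10.

K = (0.00, 0.00) ✓; KZ at 155.4° ✓; |KZ| = 23.90 ✓; ∠KZM = 126.3° ✓; |ZM| = 10.50 ✓; ∠ZMR = 79.90° ✓; |MR| = 25.60 ✓; ∠MRU = 75.00° ✓; |RU| = 22.90 ✓; ∠(RU, UB) = 90.00° ✓; |UB| = 27.40 ✓; ∠UBW = 134.6° ✓; |BW| = 9.400 ✓; ∠BWG = 135.1° ✓; |WG| = 7.401 ✗.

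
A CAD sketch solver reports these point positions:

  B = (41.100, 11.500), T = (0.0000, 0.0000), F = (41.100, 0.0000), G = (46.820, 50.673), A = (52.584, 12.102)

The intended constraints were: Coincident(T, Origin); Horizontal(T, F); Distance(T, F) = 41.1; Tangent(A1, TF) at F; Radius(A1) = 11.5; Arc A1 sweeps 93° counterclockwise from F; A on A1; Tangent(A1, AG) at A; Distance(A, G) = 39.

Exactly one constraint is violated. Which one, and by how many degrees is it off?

Tangent(A1, AG) at A — off by 5.50°.

T = (0.00, 0.00) ✓; T.y = 0.00, F.y = 0.00 ✓; |TF| = 41.10 ✓; ∠(BF, FT) = 90.00° ✓; |BF| = 11.50 ✓; bearing(B→A) − bearing(B→F) = 93.00° ✓; |BA| = 11.50 ✓; ∠(BA, AG) = 84.50° ✗; |AG| = 39.00 ✓.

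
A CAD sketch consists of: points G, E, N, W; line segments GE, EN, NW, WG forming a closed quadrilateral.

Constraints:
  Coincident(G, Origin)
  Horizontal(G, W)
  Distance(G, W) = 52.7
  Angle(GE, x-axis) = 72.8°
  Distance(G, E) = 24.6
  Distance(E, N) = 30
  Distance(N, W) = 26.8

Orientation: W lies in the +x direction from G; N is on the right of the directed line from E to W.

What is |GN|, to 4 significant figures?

25.90

G is at the origin; GW is horizontal with |GW| = 52.7 and W in +x, so W = (52.7, 0). GE runs at 72.8° with |GE| = 24.6, so E = (7.274, 23.50). N is determined by |EN| = 30.0 and |NW| = 26.8 together: it lies at the intersection of circle(E, 30.0) and circle(W, 26.8). With |EW| = 51.14, the foot of the radical line on EW is 27.35 from E and the perpendicular offset is √(30.0² − 27.35²) = 12.33. Taking the right-of-EW solution: N = (25.90, -0.01796).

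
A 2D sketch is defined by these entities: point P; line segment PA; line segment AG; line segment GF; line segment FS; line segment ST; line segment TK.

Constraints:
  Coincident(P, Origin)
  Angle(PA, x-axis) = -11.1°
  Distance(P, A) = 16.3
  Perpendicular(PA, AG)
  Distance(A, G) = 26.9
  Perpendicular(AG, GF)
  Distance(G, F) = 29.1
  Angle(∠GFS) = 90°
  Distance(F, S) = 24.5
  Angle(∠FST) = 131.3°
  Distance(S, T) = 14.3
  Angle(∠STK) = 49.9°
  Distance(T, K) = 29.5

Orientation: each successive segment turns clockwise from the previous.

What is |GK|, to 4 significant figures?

18.29

P is at the origin; PA runs at -11.1° with length 16.3, so A = (16.00, -3.138). PA is perpendicular to AG, so AG runs at -101.1°; with |AG| = 26.9, G = (10.82, -29.53). AG is perpendicular to GF, so GF runs at 168.9°; with |GF| = 29.1, F = (-17.74, -23.93). ∠GFS = 90.0° gives FS at 78.90° from the x-axis; with |FS| = 24.5, S = (-13.02, 0.1092). ∠FST = 131.3° gives ST at 30.20° from the x-axis; with |ST| = 14.3, T = (-0.6635, 7.302). ∠STK = 49.9° gives TK at -99.90° from the x-axis; with |TK| = 29.5, K = (-5.735, -21.76). Then |GK| = |K − G| = 18.29.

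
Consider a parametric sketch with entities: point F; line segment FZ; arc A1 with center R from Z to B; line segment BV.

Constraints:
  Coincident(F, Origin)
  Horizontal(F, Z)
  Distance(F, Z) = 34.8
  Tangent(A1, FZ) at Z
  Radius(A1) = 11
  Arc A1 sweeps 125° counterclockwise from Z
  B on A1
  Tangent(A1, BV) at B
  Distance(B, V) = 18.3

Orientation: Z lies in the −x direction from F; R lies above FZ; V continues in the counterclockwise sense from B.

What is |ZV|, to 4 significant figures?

32.33

On A1, Z sits at bearing -90° from R; a 125° counterclockwise sweep puts B at bearing 35°, so B = R + 11.0·(cos 35°, sin 35°) = (-25.79, 17.31). A1 meets BV tangentially, so RB is at right angles to BV, so BV runs along (−sin 35°, cos 35°); with |BV| = 18.3, V = (-36.29, 32.30). Then |ZV| = |V − Z| = 32.33.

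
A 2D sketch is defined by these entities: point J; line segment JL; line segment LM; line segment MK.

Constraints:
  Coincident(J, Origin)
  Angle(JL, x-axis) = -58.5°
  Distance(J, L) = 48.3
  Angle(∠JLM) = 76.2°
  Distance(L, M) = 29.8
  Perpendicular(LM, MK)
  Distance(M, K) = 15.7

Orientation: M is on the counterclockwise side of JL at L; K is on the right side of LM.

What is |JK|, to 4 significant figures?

65.22

∠JLM = 76.2°, so LM runs at -58.5° + (180° − 76.2°) = 45.30° from the x-axis; with |LM| = 29.8, M = L + 29.8·(cos 45.30°, sin 45.30°) = (46.20, -20.00). LM is perpendicular to MK; with |MK| = 15.7 on the right of LM, K = M + 15.7·(0.7108, -0.7034) = (57.36, -31.04). Then |JK| = |K − J| = 65.22.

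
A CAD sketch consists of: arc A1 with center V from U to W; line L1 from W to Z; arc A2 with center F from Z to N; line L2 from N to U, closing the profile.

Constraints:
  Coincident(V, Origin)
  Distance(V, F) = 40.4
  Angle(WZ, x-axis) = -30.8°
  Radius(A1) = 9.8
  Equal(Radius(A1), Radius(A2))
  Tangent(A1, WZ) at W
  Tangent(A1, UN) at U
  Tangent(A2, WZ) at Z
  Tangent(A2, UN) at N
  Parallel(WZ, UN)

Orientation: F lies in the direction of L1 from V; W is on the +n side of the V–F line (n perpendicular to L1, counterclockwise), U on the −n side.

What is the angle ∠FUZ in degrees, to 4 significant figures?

12.25°

The slot axis is L1's direction at -30.8°, so u = (cos -30.8°, sin -30.8°) = (0.8590, -0.5120) and n = (−sin -30.8°, cos -30.8°) = (0.5120, 0.8590). V is at the origin and F lies 40.4 along u from V, so F = 40.4·u = (34.70, -20.69). Tangency of A1 to both parallel lines with radius 9.8 puts W and U at V ± 9.8·n: W = (5.018, 8.418), U = (-5.018, -8.418). Equal radii place Z and N the same way about F: Z = F + 9.8·n = (39.72, -12.27), N = F − 9.8·n = (29.68, -29.10). Then cos ∠FUZ = UF·UZ / (|UF||UZ|), giving 12.25°.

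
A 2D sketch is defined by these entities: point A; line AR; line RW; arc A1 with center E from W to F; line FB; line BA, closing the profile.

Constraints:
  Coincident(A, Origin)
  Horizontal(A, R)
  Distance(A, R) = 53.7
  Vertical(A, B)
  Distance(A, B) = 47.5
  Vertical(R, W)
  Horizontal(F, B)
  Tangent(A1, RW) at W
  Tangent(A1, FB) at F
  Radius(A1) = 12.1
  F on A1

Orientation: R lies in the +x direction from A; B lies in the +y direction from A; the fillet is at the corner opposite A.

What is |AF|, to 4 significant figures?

63.14

The virtual corner opposite A is at (53.70, 47.50). A1 meets RW tangentially, so EW is at right angles to RW and A1 meets FB tangentially, so EF is at right angles to FB, with radius 12.1, so the center E sits 12.1 in from both sides at E = (41.60, 35.40). That places the tangent points at W = (53.70, 35.40) on RW and F = (41.60, 47.50) on FB. Then |AF| = |F − A| = 63.14.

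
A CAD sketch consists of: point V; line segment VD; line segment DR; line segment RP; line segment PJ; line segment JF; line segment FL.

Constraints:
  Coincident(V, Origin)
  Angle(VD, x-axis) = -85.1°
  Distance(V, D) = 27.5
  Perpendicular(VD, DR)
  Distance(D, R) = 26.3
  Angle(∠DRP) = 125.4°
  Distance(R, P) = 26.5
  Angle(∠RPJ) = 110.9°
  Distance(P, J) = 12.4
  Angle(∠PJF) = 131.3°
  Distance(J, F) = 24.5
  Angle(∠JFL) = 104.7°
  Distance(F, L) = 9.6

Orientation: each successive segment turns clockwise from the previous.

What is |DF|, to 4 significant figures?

36.69

∠RPJ = 110.9° gives PJ at 61.20° from the x-axis; with |PJ| = 12.4, J = (-35.02, 1.431). ∠PJF = 131.3° gives JF at 12.50° from the x-axis; with |JF| = 24.5, F = (-11.10, 6.734). Then |DF| = |F − D| = 36.69.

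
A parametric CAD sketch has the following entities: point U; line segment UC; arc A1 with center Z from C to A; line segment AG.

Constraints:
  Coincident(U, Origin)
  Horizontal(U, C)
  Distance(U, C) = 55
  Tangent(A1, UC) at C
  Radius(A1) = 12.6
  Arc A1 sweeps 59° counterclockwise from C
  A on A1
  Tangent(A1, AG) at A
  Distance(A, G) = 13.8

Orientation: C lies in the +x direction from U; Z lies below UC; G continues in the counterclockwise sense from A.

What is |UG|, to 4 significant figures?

41.20

U is at the origin; U and C share the same y with |UC| = 55.0 and C on the +x side, so C = (55.00, 0.000). Tangency of A1 to UC means the radius ZC is perpendicular to UC, so Z = C + (0, -12.6) = (55.00, -12.60). On A1, C sits at bearing 90° from Z; a 59° counterclockwise sweep puts A at bearing 149°, so A = Z + 12.6·(cos 149°, sin 149°) = (44.20, -6.111). Tangency of A1 to AG means the radius ZA is perpendicular to AG, so AG runs along (−sin 149°, cos 149°); with |AG| = 13.8, G = (37.09, -17.94). Then |UG| = |G − U| = 41.20.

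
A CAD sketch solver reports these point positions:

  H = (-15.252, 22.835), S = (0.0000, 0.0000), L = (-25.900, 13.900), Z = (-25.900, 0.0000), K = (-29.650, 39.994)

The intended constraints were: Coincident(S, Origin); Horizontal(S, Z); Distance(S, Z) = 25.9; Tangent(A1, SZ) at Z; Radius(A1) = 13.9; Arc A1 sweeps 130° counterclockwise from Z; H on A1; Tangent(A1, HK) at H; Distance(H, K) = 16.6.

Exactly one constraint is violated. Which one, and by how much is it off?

Distance(H, K) = 16.6 — off by 5.80.

S = (0.00, 0.00) ✓; S.y = 0.00, Z.y = 0.00 ✓; |SZ| = 25.90 ✓; ∠(LZ, ZS) = 90.00° ✓; |LZ| = 13.90 ✓; bearing(L→H) − bearing(L→Z) = 130.0° ✓; |LH| = 13.90 ✓; ∠(LH, HK) = 90.00° ✓; |HK| = 22.40 ✗.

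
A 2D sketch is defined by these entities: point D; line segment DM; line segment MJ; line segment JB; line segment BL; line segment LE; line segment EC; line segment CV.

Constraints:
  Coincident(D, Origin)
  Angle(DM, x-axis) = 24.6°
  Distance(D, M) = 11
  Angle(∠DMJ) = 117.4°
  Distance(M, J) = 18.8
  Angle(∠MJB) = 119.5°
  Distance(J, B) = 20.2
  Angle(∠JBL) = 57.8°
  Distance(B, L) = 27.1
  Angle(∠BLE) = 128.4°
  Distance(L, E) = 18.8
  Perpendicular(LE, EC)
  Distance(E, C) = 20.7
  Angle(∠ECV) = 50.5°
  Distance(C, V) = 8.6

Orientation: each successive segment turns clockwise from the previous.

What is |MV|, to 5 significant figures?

7.3696

D is at the origin; DM runs at 24.6° with length 11.0, so M = (10.002, 4.5791). ∠DMJ = 117.4° gives MJ at -38.000° from the x-axis; with |MJ| = 18.8, J = (24.816, -6.9953). ∠MJB = 119.5° gives JB at -98.500° from the x-axis; with |JB| = 20.2, B = (21.830, -26.973). ∠JBL = 57.8° gives BL at 139.30° from the x-axis; with |BL| = 27.1, L = (1.2850, -9.3016). ∠BLE = 128.4° gives LE at 87.700° from the x-axis; with |LE| = 18.8, E = (2.0395, 9.4833). LE ⟂ EC, so EC runs at -2.3000°; with |EC| = 20.7, C = (22.723, 8.6525). ∠ECV = 50.5° gives CV at -131.80° from the x-axis; with |CV| = 8.6, V = (16.991, 2.2414). Then |MV| = |V − M| = 7.3696.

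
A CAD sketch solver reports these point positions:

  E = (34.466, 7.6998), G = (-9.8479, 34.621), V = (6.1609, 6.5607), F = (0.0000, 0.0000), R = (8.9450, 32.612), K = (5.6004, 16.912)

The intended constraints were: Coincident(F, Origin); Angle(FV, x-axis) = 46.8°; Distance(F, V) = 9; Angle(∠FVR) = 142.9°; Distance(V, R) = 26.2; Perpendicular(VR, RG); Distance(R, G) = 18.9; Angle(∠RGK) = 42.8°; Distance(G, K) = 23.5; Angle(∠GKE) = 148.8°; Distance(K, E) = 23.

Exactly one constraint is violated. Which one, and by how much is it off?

Distance(K, E) = 23 — off by 7.30.

F = (0.00, 0.00) ✓; FV at 46.80° ✓; |FV| = 9.000 ✓; ∠FVR = 142.9° ✓; |VR| = 26.20 ✓; ∠(VR, RG) = 90.00° ✓; |RG| = 18.90 ✓; ∠RGK = 42.80° ✓; |GK| = 23.50 ✓; ∠GKE = 148.8° ✓; |KE| = 30.30 ✗.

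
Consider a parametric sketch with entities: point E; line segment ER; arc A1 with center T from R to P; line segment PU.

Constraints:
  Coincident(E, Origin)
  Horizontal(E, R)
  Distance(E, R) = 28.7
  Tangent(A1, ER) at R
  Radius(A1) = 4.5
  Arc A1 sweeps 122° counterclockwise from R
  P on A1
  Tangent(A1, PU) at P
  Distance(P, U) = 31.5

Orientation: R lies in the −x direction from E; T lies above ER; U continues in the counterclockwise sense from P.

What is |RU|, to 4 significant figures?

35.98

E is at the origin; E and R share the same y with |ER| = 28.7 and R on the −x side, so R = (-28.70, 0.000). Since A1 is tangent to ER there, TR ⟂ ER, so T = R + (0, 4.5) = (-28.70, 4.500). On A1, R sits at bearing -90° from T; a 122° counterclockwise sweep puts P at bearing 32°, so P = T + 4.5·(cos 32°, sin 32°) = (-24.88, 6.885). A1 meets PU tangentially, so TP is at right angles to PU, so PU runs along (−sin 32°, cos 32°); with |PU| = 31.5, U = (-41.58, 33.60). Then |RU| = |U − R| = 35.98.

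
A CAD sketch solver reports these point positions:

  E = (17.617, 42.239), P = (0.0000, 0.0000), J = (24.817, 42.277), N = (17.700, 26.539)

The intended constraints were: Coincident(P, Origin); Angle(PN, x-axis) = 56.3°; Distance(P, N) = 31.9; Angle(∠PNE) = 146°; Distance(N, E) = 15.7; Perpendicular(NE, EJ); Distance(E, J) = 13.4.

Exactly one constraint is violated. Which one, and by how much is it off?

Distance(E, J) = 13.4 — off by 6.20.

P = (0.00, 0.00) ✓; PN at 56.30° ✓; |PN| = 31.90 ✓; ∠PNE = 146.0° ✓; |NE| = 15.70 ✓; ∠(NE, EJ) = 90.00° ✓; |EJ| = 7.200 ✗.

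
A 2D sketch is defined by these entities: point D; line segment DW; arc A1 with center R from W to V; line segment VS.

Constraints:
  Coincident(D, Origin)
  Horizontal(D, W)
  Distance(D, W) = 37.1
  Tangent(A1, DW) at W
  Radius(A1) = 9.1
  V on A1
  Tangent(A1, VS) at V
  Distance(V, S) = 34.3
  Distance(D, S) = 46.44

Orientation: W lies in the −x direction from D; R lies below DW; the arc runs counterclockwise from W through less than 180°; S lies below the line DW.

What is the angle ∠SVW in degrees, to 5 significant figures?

114.70°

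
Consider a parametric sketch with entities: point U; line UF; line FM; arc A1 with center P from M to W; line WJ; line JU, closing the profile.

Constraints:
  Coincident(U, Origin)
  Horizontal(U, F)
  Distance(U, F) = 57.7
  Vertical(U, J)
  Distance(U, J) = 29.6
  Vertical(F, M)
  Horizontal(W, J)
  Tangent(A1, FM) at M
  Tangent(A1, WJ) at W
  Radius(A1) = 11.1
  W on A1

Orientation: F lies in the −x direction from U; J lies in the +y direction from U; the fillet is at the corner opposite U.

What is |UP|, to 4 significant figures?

50.14

U is at the origin; U and F share the same y with |UF| = 57.7 and F on the −x side, so F = (-57.70, 0.000). U and J share the same x with |UJ| = 29.6 and J on the +y side, so J = (0.000, 29.60). The virtual corner opposite U is at (-57.70, 29.60). Tangency of A1 to FM means the radius PM is perpendicular to FM and tangency of A1 to WJ means the radius PW is perpendicular to WJ, with radius 11.1, so the center P sits 11.1 in from both sides at P = (-46.60, 18.50). Then |UP| = |P − U| = 50.14.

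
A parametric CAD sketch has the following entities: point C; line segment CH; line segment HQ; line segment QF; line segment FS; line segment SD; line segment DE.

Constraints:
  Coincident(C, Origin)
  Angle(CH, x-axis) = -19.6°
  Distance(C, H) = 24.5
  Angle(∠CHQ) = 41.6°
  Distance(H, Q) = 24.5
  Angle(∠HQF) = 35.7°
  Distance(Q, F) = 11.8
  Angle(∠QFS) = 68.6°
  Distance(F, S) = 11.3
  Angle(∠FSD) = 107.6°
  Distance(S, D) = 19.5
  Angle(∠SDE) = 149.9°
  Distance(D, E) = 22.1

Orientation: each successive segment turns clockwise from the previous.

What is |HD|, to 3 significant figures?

32.1

C is at the origin; CH runs at -19.6° with length 24.5, so H = (23.1, -8.22). ∠CHQ = 41.6° gives HQ at -158° from the x-axis; with |HQ| = 24.5, Q = (0.364, -17.4). ∠HQF = 35.7° gives QF at 57.7° from the x-axis; with |QF| = 11.8, F = (6.67, -7.42). ∠QFS = 68.6° gives FS at -53.7° from the x-axis; with |FS| = 11.3, S = (13.4, -16.5). ∠FSD = 107.6° gives SD at -126° from the x-axis; with |SD| = 19.5, D = (1.87, -32.3). Then |HD| = |D − H| = 32.1.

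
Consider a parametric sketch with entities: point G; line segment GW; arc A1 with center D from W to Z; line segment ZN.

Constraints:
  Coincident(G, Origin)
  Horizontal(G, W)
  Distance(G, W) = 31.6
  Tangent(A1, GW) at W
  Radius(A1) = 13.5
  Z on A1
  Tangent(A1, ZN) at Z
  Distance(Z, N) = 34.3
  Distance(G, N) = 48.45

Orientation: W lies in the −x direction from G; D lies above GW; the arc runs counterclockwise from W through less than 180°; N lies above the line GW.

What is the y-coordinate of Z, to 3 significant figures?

12.1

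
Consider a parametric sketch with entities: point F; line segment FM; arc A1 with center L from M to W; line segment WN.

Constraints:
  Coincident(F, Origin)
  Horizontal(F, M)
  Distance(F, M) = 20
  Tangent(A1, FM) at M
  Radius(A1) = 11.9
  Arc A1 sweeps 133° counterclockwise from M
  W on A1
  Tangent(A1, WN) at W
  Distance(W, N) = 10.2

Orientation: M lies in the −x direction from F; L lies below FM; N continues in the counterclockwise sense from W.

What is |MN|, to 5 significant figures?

27.531

F is at the origin; F and M share the same y with |FM| = 20.0 and M on the −x side, so M = (-20.000, 0.0000). Tangency of A1 to FM means the radius LM is perpendicular to FM, so L = M + (0, -11.9) = (-20.000, -11.900). On A1, M sits at bearing 90° from L; a 133° counterclockwise sweep puts W at bearing 223°, so W = L + 11.9·(cos 223°, sin 223°) = (-28.703, -20.016). A1 meets WN tangentially, so LW is at right angles to WN, so WN runs along (−sin 223°, cos 223°); with |WN| = 10.2, N = (-21.747, -27.476). Then |MN| = |N − M| = 27.531.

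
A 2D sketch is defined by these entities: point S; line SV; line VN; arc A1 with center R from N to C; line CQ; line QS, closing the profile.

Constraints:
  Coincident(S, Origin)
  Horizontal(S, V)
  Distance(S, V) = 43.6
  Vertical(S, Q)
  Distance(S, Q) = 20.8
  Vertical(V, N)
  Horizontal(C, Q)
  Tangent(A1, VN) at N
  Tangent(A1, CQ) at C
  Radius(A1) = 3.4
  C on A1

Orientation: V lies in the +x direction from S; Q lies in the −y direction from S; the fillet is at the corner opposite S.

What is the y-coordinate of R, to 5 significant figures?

-17.400

S is at the origin; SV is horizontal with |SV| = 43.6 and V on the +x side, so V = (43.600, 0.0000). SQ is vertical with |SQ| = 20.8 and Q on the −y side, so Q = (0.0000, -20.800). The virtual corner opposite S is at (43.600, -20.800). A1 meets VN tangentially, so RN is at right angles to VN and since A1 is tangent to CQ there, RC ⟂ CQ, with radius 3.4, so the center R sits 3.4 in from both sides at R = (40.200, -17.400). So R.y = -17.400.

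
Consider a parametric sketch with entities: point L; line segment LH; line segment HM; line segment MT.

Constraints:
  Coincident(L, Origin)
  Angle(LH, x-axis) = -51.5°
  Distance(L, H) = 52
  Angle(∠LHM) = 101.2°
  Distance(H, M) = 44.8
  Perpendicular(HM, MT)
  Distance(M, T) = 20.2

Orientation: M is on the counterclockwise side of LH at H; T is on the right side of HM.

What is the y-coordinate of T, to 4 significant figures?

-38.10

L is at the origin; LH runs at -51.5° with length 52.0, so H = 52.0·(cos -51.5°, sin -51.5°) = (32.37, -40.70). ∠LHM = 101.2°, so HM runs at -51.5° + (180° − 101.2°) = 27.30° from the x-axis; with |HM| = 44.8, M = H + 44.8·(cos 27.30°, sin 27.30°) = (72.18, -20.15). HM is perpendicular to MT; with |MT| = 20.2 on the right of HM, T = M + 20.2·(0.4586, -0.8886) = (81.45, -38.10). So T.y = -38.10.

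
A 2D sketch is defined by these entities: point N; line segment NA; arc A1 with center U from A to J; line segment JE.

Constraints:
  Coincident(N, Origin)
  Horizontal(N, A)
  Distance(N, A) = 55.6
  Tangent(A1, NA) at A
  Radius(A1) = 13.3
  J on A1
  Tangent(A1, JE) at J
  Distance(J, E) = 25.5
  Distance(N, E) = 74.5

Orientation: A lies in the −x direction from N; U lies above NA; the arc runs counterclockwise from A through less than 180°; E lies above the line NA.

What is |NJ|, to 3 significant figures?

50.5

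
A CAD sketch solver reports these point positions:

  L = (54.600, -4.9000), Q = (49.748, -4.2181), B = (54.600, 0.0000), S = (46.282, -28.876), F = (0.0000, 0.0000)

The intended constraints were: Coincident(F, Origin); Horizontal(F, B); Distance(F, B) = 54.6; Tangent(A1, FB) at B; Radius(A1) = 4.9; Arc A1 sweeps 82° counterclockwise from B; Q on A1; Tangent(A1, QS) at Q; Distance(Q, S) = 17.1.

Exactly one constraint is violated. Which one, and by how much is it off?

Distance(Q, S) = 17.1 — off by 7.80.

F = (0.00, 0.00) ✓; F.y = 0.00, B.y = 0.00 ✓; |FB| = 54.60 ✓; ∠(LB, BF) = 90.00° ✓; |LB| = 4.900 ✓; bearing(L→Q) − bearing(L→B) = 82.00° ✓; |LQ| = 4.900 ✓; ∠(LQ, QS) = 90.00° ✓; |QS| = 24.90 ✗.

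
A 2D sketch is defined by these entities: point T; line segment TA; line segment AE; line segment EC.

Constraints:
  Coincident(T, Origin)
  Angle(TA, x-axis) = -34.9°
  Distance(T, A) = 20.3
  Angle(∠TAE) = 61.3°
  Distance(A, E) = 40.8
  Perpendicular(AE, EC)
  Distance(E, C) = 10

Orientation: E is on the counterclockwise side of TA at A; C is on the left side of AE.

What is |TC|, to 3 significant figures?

32.0

∠TAE = 61.3°, so AE runs at -34.9° + (180° − 61.3°) = 83.8° from the x-axis; with |AE| = 40.8, E = A + 40.8·(cos 83.8°, sin 83.8°) = (21.1, 28.9). AE ⟂ EC; with |EC| = 10.0 on the left of AE, C = E + 10.0·(-0.994, 0.108) = (11.1, 30.0). Then |TC| = |C − T| = 32.0.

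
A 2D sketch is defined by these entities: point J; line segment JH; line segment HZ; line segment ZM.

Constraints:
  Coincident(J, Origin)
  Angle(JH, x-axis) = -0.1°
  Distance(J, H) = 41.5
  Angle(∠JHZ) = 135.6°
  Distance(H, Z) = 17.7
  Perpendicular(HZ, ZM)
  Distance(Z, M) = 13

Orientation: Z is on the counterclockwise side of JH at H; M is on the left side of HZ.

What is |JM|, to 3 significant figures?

50.0

∠JHZ = 135.6°, so HZ runs at -0.1° + (180° − 135.6°) = 44.3° from the x-axis; with |HZ| = 17.7, Z = H + 17.7·(cos 44.3°, sin 44.3°) = (54.2, 12.3). The perpendicularity gives ZM at right angles to HZ; with |ZM| = 13.0 on the left of HZ, M = Z + 13.0·(-0.698, 0.716) = (45.1, 21.6). Then |JM| = |M − J| = 50.0.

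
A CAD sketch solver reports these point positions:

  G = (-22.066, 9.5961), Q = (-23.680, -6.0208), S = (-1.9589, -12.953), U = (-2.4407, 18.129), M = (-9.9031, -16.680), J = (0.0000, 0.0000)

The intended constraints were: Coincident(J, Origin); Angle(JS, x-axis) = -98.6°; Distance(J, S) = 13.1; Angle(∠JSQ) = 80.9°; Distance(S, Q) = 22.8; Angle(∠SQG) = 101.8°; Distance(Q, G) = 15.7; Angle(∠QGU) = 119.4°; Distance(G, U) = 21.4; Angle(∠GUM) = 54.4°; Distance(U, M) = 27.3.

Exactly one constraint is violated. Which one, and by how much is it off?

Distance(U, M) = 27.3 — off by 8.30.

J = (0.00, 0.00) ✓; JS at -98.60° ✓; |JS| = 13.10 ✓; ∠JSQ = 80.90° ✓; |SQ| = 22.80 ✓; ∠SQG = 101.8° ✓; |QG| = 15.70 ✓; ∠QGU = 119.4° ✓; |GU| = 21.40 ✓; ∠GUM = 54.40° ✓; |UM| = 35.60 ✗.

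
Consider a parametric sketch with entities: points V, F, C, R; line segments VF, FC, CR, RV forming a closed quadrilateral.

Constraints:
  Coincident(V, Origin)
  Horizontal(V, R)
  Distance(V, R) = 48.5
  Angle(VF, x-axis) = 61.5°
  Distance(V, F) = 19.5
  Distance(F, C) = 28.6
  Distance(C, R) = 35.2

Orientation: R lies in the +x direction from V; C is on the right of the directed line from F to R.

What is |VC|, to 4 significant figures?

18.55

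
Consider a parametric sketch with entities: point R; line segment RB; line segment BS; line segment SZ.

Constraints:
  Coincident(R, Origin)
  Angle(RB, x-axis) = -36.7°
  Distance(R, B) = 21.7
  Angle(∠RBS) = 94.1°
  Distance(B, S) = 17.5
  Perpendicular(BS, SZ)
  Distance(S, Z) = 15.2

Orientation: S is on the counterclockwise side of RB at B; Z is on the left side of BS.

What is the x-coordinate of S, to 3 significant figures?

28.8

R is at the origin; RB runs at -36.7° with length 21.7, so B = 21.7·(cos -36.7°, sin -36.7°) = (17.4, -13.0). ∠RBS = 94.1°, so BS runs at -36.7° + (180° − 94.1°) = 49.2° from the x-axis; with |BS| = 17.5, S = B + 17.5·(cos 49.2°, sin 49.2°) = (28.8, 0.279). So S.x = 28.8.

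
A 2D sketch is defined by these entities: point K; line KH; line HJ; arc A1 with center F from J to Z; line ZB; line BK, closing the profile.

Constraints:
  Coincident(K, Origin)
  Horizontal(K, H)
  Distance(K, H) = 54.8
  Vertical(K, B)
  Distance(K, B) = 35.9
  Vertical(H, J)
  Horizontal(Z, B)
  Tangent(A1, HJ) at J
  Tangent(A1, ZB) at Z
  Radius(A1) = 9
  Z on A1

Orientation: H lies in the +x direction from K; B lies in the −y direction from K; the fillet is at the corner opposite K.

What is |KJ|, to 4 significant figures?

61.05

K is at the origin; K and H share the same y with |KH| = 54.8 and H on the +x side, so H = (54.80, 0.000). K and B share the same x with |KB| = 35.9 and B on the −y side, so B = (0.000, -35.90). The virtual corner opposite K is at (54.80, -35.90). Tangency of A1 to HJ means the radius FJ is perpendicular to HJ and since A1 is tangent to ZB there, FZ ⟂ ZB, with radius 9.0, so the center F sits 9.0 in from both sides at F = (45.80, -26.90). That places the tangent points at J = (54.80, -26.90) on HJ and Z = (45.80, -35.90) on ZB. Then |KJ| = |J − K| = 61.05.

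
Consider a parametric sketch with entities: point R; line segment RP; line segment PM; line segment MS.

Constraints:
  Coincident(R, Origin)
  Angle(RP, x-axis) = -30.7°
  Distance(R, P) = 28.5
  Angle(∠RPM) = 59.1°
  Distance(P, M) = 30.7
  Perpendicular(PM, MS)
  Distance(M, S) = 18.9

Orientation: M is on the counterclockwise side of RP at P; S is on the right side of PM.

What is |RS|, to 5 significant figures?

46.235

R is at the origin; RP runs at -30.7° with length 28.5, so P = 28.5·(cos -30.7°, sin -30.7°) = (24.506, -14.550). ∠RPM = 59.1°, so PM runs at -30.7° + (180° − 59.1°) = 90.200° from the x-axis; with |PM| = 30.7, M = P + 30.7·(cos 90.200°, sin 90.200°) = (24.399, 16.149). The perpendicularity gives MS at right angles to PM; with |MS| = 18.9 on the right of PM, S = M + 18.9·(0.99999, 0.0034907) = (43.299, 16.215). Then |RS| = |S − R| = 46.235.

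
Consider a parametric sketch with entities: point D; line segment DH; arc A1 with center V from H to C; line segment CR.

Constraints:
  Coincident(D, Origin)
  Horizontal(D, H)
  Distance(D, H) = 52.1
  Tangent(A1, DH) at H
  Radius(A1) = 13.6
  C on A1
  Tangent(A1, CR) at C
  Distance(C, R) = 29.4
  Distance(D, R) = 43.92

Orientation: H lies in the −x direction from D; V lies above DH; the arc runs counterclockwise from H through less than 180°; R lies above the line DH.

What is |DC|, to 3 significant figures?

40.6

D is at the origin; DH is horizontal with |DH| = 52.1 and H on the −x side, so H = (-52.1, 0.00). Since A1 is tangent to DH there, VH ⟂ DH, so V = H + (0, 13.6) = (-52.1, 13.6). Since VC ⟂ CR (tangency), |VR| = √(13.6² + 29.4²) = 32.4 regardless of where C sits on A1. So R lies on both circle(D, 43.92) and circle(V, 32.4); the above-DH intersection is R = (-27.3, 34.4). C is the foot of the tangent from R: C = (-39.8, 7.81).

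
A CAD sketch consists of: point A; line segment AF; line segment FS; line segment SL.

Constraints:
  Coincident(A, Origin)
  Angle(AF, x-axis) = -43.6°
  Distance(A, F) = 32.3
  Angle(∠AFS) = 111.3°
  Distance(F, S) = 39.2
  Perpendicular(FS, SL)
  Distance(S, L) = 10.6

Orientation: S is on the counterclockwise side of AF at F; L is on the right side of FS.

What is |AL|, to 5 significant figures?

65.193

∠AFS = 111.3°, so FS runs at -43.6° + (180° − 111.3°) = 25.100° from the x-axis; with |FS| = 39.2, S = F + 39.2·(cos 25.100°, sin 25.100°) = (58.889, -5.6461). FS is perpendicular to SL; with |SL| = 10.6 on the right of FS, L = S + 10.6·(0.42420, -0.90557) = (63.386, -15.245). Then |AL| = |L − A| = 65.193.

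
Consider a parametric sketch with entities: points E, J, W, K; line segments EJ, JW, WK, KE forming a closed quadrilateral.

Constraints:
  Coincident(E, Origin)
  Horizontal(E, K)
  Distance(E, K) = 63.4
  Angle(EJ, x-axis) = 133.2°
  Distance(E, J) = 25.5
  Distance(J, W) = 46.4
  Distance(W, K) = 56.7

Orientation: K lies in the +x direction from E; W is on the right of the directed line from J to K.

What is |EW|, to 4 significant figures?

21.32

E is at the origin; E and K share the same y with |EK| = 63.4 and K in +x, so K = (63.4, 0). EJ runs at 133.2° with |EJ| = 25.5, so J = (-17.46, 18.59). W is determined by |JW| = 46.4 and |WK| = 56.7 together: it lies at the intersection of circle(J, 46.4) and circle(K, 56.7). With |JK| = 82.97, the foot of the radical line on JK is 35.08 from J and the perpendicular offset is √(46.4² − 35.08²) = 30.37. Taking the right-of-JK solution: W = (9.931, -18.87).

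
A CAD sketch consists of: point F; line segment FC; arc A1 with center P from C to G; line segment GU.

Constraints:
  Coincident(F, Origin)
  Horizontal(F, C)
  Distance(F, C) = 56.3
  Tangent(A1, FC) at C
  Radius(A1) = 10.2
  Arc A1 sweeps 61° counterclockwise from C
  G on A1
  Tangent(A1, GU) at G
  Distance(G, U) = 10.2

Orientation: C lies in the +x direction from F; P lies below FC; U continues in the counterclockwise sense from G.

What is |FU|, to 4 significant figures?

44.74

F is at the origin; FC is horizontal with |FC| = 56.3 and C on the +x side, so C = (56.30, 0.000). Since A1 is tangent to FC there, PC ⟂ FC, so P = C + (0, -10.2) = (56.30, -10.20). On A1, C sits at bearing 90° from P; a 61° counterclockwise sweep puts G at bearing 151°, so G = P + 10.2·(cos 151°, sin 151°) = (47.38, -5.255). The tangent condition forces PG to be normal to GU, so GU runs along (−sin 151°, cos 151°); with |GU| = 10.2, U = (42.43, -14.18). Then |FU| = |U − F| = 44.74.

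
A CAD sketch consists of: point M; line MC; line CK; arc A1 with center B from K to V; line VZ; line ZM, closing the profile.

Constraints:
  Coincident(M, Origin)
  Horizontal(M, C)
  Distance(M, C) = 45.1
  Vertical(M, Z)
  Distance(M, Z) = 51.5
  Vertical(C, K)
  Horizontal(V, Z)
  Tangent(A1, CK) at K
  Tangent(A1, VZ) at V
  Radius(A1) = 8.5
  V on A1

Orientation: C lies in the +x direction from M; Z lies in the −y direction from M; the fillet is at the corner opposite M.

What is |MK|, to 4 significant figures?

62.31

M is at the origin; MC is horizontal with |MC| = 45.1 and C on the +x side, so C = (45.10, 0.000). MZ is vertical with |MZ| = 51.5 and Z on the −y side, so Z = (0.000, -51.50). The virtual corner opposite M is at (45.10, -51.50). A1 meets CK tangentially, so BK is at right angles to CK and the tangent condition forces BV to be normal to VZ, with radius 8.5, so the center B sits 8.5 in from both sides at B = (36.60, -43.00). That places the tangent points at K = (45.10, -43.00) on CK and V = (36.60, -51.50) on VZ. Then |MK| = |K − M| = 62.31.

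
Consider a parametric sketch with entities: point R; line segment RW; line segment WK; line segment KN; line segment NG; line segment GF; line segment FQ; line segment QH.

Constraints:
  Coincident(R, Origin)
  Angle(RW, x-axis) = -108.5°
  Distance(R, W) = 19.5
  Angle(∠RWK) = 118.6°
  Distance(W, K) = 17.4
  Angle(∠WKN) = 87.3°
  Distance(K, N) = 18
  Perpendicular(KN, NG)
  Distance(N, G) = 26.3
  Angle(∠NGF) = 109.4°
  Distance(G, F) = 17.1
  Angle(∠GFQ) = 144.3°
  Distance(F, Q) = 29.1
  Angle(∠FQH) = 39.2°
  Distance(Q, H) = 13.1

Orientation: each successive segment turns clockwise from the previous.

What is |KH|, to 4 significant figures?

23.37

∠GFQ = 144.3° gives FQ at -98.90° from the x-axis; with |FQ| = 29.1, Q = (3.653, -44.32). ∠FQH = 39.2° gives QH at 120.3° from the x-axis; with |QH| = 13.1, H = (-2.957, -33.01). Then |KH| = |H − K| = 23.37.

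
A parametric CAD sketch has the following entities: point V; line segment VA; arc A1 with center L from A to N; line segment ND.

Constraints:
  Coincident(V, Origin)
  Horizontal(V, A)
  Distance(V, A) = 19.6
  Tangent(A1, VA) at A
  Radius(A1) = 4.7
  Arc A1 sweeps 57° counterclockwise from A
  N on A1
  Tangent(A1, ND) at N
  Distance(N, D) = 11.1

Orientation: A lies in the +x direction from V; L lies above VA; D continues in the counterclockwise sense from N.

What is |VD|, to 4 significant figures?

31.73

On A1, A sits at bearing -90° from L; a 57° counterclockwise sweep puts N at bearing -33°, so N = L + 4.7·(cos -33°, sin -33°) = (23.54, 2.140). Tangency of A1 to ND means the radius LN is perpendicular to ND, so ND runs along (−sin -33°, cos -33°); with |ND| = 11.1, D = (29.59, 11.45). Then |VD| = |D − V| = 31.73.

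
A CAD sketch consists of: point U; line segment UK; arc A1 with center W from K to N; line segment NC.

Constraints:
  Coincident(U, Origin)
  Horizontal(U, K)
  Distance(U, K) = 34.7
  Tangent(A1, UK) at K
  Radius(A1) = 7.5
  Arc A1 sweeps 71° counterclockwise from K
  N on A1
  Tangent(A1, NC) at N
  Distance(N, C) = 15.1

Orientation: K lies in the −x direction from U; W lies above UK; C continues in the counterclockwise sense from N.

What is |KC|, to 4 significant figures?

22.76

U is at the origin; UK is horizontal with |UK| = 34.7 and K on the −x side, so K = (-34.70, 0.000). Tangency of A1 to UK means the radius WK is perpendicular to UK, so W = K + (0, 7.5) = (-34.70, 7.500). On A1, K sits at bearing -90° from W; a 71° counterclockwise sweep puts N at bearing -19°, so N = W + 7.5·(cos -19°, sin -19°) = (-27.61, 5.058). Since A1 is tangent to NC there, WN ⟂ NC, so NC runs along (−sin -19°, cos -19°); with |NC| = 15.1, C = (-22.69, 19.34). Then |KC| = |C − K| = 22.76.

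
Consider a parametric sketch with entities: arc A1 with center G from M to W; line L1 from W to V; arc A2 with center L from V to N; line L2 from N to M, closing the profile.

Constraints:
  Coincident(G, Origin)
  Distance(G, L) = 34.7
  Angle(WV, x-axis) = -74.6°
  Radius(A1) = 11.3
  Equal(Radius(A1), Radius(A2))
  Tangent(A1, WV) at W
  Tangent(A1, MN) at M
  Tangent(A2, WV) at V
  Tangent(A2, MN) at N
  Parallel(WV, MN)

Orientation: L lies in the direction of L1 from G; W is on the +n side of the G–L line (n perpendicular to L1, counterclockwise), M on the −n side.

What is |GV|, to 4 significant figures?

36.49

Tangency of A1 to both parallel lines with radius 11.3 puts W and M at G ± 11.3·n: W = (10.89, 3.001), M = (-10.89, -3.001). Equal radii place V and N the same way about L: V = L + 11.3·n = (20.11, -30.45), N = L − 11.3·n = (-1.679, -36.45). Then |GV| = |V − G| = 36.49.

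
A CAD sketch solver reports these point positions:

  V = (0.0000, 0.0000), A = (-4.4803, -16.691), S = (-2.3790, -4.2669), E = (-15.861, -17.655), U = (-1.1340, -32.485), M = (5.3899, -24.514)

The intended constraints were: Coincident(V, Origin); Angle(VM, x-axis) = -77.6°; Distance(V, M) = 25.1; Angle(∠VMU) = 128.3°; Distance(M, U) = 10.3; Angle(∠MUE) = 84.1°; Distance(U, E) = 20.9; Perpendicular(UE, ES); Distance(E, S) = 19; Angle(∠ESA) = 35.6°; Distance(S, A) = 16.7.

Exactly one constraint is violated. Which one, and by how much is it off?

Distance(S, A) = 16.7 — off by 4.10.

V = (0.00, 0.00) ✓; VM at -77.60° ✓; |VM| = 25.10 ✓; ∠VMU = 128.3° ✓; |MU| = 10.30 ✓; ∠MUE = 84.10° ✓; |UE| = 20.90 ✓; ∠(UE, ES) = 90.00° ✓; |ES| = 19.00 ✓; ∠ESA = 35.60° ✓; |SA| = 12.60 ✗.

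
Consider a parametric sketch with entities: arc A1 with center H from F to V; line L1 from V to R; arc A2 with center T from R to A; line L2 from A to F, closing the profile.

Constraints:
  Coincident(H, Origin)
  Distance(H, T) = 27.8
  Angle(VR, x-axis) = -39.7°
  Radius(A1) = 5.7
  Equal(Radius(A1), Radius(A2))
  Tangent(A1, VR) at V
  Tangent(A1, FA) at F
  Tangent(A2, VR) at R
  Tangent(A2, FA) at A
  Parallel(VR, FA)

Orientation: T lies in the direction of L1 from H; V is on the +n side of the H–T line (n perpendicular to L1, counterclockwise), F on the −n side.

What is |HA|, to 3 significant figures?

28.4

The slot axis is L1's direction at -39.7°, so u = (cos -39.7°, sin -39.7°) = (0.769, -0.639) and n = (−sin -39.7°, cos -39.7°) = (0.639, 0.769). H is at the origin and T lies 27.8 along u from H, so T = 27.8·u = (21.4, -17.8). Tangency of A1 to both parallel lines with radius 5.7 puts V and F at H ± 5.7·n: V = (3.64, 4.39), F = (-3.64, -4.39). Equal radii place R and A the same way about T: R = T + 5.7·n = (25.0, -13.4), A = T − 5.7·n = (17.7, -22.1). Then |HA| = |A − H| = 28.4.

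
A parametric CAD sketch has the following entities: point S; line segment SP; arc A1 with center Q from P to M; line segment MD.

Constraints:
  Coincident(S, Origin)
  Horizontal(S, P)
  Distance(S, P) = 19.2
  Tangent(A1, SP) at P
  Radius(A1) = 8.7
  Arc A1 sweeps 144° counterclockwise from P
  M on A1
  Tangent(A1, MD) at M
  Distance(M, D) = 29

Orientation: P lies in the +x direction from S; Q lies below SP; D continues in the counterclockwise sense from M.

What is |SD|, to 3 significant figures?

49.8

On A1, P sits at bearing 90° from Q; a 144° counterclockwise sweep puts M at bearing 234°, so M = Q + 8.7·(cos 234°, sin 234°) = (14.1, -15.7). Tangency of A1 to MD means the radius QM is perpendicular to MD, so MD runs along (−sin 234°, cos 234°); with |MD| = 29.0, D = (37.5, -32.8). Then |SD| = |D − S| = 49.8.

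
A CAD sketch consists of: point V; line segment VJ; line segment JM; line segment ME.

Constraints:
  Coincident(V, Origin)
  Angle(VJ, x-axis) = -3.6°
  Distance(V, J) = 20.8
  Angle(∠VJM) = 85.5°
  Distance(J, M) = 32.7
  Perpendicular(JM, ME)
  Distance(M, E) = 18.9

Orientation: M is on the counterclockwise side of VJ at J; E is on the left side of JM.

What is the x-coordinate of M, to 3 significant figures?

20.2

V is at the origin; VJ runs at -3.6° with length 20.8, so J = 20.8·(cos -3.6°, sin -3.6°) = (20.8, -1.31). ∠VJM = 85.5°, so JM runs at -3.6° + (180° − 85.5°) = 90.9° from the x-axis; with |JM| = 32.7, M = J + 32.7·(cos 90.9°, sin 90.9°) = (20.2, 31.4). So M.x = 20.2.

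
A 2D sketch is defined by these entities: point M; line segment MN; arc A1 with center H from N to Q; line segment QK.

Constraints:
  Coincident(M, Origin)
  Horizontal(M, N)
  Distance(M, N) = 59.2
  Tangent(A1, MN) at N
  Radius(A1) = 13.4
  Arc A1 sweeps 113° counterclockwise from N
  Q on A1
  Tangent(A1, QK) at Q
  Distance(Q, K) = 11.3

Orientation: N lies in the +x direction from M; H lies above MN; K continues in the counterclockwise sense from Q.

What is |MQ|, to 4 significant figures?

73.92

A1 meets MN tangentially, so HN is at right angles to MN, so H = N + (0, 13.4) = (59.20, 13.40). On A1, N sits at bearing -90° from H; a 113° counterclockwise sweep puts Q at bearing 23°, so Q = H + 13.4·(cos 23°, sin 23°) = (71.53, 18.64). Then |MQ| = |Q − M| = 73.92.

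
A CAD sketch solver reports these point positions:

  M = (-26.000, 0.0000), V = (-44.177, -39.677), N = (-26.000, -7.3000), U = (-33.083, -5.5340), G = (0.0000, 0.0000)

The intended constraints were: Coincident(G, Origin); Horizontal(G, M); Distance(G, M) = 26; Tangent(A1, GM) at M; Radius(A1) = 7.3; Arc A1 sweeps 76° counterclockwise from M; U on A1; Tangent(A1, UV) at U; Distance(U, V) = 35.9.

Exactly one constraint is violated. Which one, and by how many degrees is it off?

Tangent(A1, UV) at U — off by 4.00°.

G = (0.00, 0.00) ✓; G.y = 0.00, M.y = 0.00 ✓; |GM| = 26.00 ✓; ∠(NM, MG) = 90.00° ✓; |NM| = 7.300 ✓; bearing(N→U) − bearing(N→M) = 76.00° ✓; |NU| = 7.300 ✓; ∠(NU, UV) = 94.00° ✗; |UV| = 35.90 ✓.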